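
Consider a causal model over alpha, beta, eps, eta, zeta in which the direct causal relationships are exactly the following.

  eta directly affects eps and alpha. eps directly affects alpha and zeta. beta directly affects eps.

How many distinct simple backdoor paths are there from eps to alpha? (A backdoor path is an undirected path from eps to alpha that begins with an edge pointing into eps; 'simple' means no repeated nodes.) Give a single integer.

1

A backdoor path from eps to alpha is any simple undirected path whose first edge points into eps (i.e. leaves eps via a parent).
Parents of eps: {beta, eta}.
Enumerating:
  P1: eps <- eta -> alpha
That exhausts the simple backdoor paths. Count: 1.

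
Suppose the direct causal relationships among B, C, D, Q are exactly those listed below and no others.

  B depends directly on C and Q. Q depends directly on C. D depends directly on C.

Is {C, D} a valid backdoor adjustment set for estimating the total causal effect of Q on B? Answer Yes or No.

Backdoor paths from Q to B (paths whose first edge points into Q):
  P1: Q <- C -> B
Condition 1 (no descendant of Q in the set): holds — descendants of Q are {B}; none are in {C, D}.
Condition 2 (every backdoor path blocked by {C, D}):
  P1: blocked at fork node C ∈ conditioning set.
{C, D} satisfies the backdoor criterion.

Yes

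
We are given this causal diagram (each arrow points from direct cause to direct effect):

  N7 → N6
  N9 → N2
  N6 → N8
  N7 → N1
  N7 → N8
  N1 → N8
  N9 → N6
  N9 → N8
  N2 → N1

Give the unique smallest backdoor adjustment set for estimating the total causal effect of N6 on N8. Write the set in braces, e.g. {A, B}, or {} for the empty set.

{N7, N9}

Variables eligible for adjustment (non-descendants of N6, excluding N6 and N8): {N1, N2, N7, N9}.
Backdoor paths from N6 to N8:
  P1: N6 <- N9 -> N2 -> N1 <- N7 -> N8
  P2: N6 <- N9 -> N2 -> N1 -> N8
  P3: N6 <- N9 -> N8
  P4: N6 <- N7 -> N1 <- N2 <- N9 -> N8
  P5: N6 <- N7 -> N1 -> N8
  P6: N6 <- N7 -> N8
The empty set is not sufficient: P2 (N6 <- N9 -> N2 -> N1 -> N8) has no collider blocking it and no conditioned non-collider, so it is open.
Try {N7, N9}:
  P1: blocked at fork node N9 ∈ conditioning set.
  P2: blocked at fork node N9 ∈ conditioning set.
  P3: blocked at fork node N9 ∈ conditioning set.
  P4: blocked at fork node N7 ∈ conditioning set.
  P5: blocked at fork node N7 ∈ conditioning set.
  P6: blocked at fork node N7 ∈ conditioning set.
{N7, N9} contains no descendant of N6 and blocks every backdoor path.
Every element of {N7, N9} is needed (dropping N7 leaves P5 open; dropping N9 leaves P2 open), so no proper subset is valid.
Among all size-2 subsets of the eligible variables, only {N7, N9} blocks every backdoor path, so it is the unique smallest valid adjustment set.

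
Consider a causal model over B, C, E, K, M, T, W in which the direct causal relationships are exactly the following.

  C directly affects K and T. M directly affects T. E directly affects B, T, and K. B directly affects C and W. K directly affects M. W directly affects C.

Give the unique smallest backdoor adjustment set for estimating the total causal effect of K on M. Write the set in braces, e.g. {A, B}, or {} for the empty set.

{}

Variables eligible for adjustment (non-descendants of K, excluding K and M): {B, C, E, W}.
Backdoor paths from K to M:
  P1: K <- E -> B -> W -> C -> T <- M
  P2: K <- E -> B -> C -> T <- M
  P3: K <- E -> T <- M
  P4: K <- C <- B <- E -> T <- M
  P5: K <- C <- W <- B <- E -> T <- M
  P6: K <- C -> T <- M
Each backdoor path contains an unconditioned collider, so every path is already blocked with the empty conditioning set:
  P1: blocked at collider T (neither it nor any descendant is in the conditioning set).
  P2: blocked at collider T (neither it nor any descendant is in the conditioning set).
  P3: blocked at collider T (neither it nor any descendant is in the conditioning set).
  P4: blocked at collider T (neither it nor any descendant is in the conditioning set).
  P5: blocked at collider T (neither it nor any descendant is in the conditioning set).
  P6: blocked at collider T (neither it nor any descendant is in the conditioning set).
The empty set is therefore the unique smallest valid set.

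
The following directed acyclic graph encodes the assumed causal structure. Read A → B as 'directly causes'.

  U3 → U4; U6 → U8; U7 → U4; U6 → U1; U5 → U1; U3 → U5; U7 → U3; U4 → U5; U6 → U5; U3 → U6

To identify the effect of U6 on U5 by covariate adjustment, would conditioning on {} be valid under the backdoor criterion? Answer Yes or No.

Backdoor paths from U6 to U5 (paths whose first edge points into U6):
  P1: U6 <- U3 <- U7 -> U4 -> U5
  P2: U6 <- U3 -> U4 -> U5
  P3: U6 <- U3 -> U5
Condition 1 (no descendant of U6 in the set): holds — descendants of U6 are {U1, U5, U8}; none are in {}.
Condition 2 (every backdoor path blocked by {}):
  P1: open — no interior node is in the conditioning set.
  P2: open — no interior node is in the conditioning set.
  P3: open — no interior node is in the conditioning set.
{} does not satisfy the backdoor criterion.

No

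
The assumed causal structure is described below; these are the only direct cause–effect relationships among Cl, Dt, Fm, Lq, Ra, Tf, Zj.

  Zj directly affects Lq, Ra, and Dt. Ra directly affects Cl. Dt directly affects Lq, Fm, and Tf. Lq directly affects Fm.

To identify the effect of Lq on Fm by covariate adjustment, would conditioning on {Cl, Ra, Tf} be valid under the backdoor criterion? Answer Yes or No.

No

Backdoor paths from Lq to Fm (paths whose first edge points into Lq):
  P1: Lq <- Zj -> Dt -> Fm
  P2: Lq <- Dt -> Fm
Condition 1 (no descendant of Lq in the set): holds — descendants of Lq are {Fm}; none are in {Cl, Ra, Tf}.
Condition 2 (every backdoor path blocked by {Cl, Ra, Tf}):
  P1: open — no interior node is in the conditioning set.
  P2: open — no interior node is in the conditioning set.
{Cl, Ra, Tf} does not satisfy the backdoor criterion.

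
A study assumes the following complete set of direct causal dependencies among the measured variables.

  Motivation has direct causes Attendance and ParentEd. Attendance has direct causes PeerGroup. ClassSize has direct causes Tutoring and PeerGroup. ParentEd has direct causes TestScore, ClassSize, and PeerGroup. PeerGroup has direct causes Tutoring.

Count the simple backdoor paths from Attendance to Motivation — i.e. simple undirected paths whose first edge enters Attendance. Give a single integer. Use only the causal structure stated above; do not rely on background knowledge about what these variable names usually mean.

3

A backdoor path from Attendance to Motivation is any simple undirected path whose first edge points into Attendance (i.e. leaves Attendance via a parent).
Parents of Attendance: {PeerGroup}.
Enumerating:
  P1: Attendance <- PeerGroup <- Tutoring -> ClassSize -> ParentEd -> Motivation
  P2: Attendance <- PeerGroup -> ClassSize -> ParentEd -> Motivation
  P3: Attendance <- PeerGroup -> ParentEd -> Motivation
That exhausts the simple backdoor paths. Count: 3.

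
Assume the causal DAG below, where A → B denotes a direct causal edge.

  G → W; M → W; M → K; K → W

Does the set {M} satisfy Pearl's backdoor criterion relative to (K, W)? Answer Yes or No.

Backdoor paths from K to W (paths whose first edge points into K):
  P1: K <- M -> W
Condition 1 (no descendant of K in the set): holds — descendants of K are {W}; none are in {M}.
Condition 2 (every backdoor path blocked by {M}):
  P1: blocked at fork node M ∈ conditioning set.
{M} satisfies the backdoor criterion.

Yes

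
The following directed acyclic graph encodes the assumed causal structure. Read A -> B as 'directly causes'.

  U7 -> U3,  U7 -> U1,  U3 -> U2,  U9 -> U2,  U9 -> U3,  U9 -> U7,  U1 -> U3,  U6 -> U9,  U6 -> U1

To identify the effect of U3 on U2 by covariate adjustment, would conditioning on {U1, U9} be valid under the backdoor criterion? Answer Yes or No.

Yes

Backdoor paths from U3 to U2 (paths whose first edge points into U3):
  P1: U3 <- U9 -> U2
  P2: U3 <- U7 <- U9 -> U2
  P3: U3 <- U7 -> U1 <- U6 -> U9 -> U2
  P4: U3 <- U1 <- U6 -> U9 -> U2
  P5: U3 <- U1 <- U7 <- U9 -> U2
Condition 1 (no descendant of U3 in the set): holds — descendants of U3 are {U2}; none are in {U1, U9}.
Condition 2 (every backdoor path blocked by {U1, U9}):
  P1: blocked at fork node U9 ∈ conditioning set.
  P2: blocked at fork node U9 ∈ conditioning set.
  P3: blocked at chain node U9 ∈ conditioning set.
  P4: blocked at chain node U1 ∈ conditioning set.
  P5: blocked at chain node U1 ∈ conditioning set.
{U1, U9} satisfies the backdoor criterion.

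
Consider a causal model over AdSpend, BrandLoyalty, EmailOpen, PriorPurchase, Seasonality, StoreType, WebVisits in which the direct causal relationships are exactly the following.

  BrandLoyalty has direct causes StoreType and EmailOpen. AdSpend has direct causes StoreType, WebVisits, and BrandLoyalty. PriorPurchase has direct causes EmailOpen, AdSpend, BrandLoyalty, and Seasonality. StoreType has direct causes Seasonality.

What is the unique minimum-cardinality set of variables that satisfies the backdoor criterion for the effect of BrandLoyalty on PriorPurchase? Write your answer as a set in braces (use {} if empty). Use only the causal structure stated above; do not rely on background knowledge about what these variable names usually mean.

{EmailOpen, StoreType}

Variables eligible for adjustment (non-descendants of BrandLoyalty, excluding BrandLoyalty and PriorPurchase): {EmailOpen, Seasonality, StoreType, WebVisits}.
Backdoor paths from BrandLoyalty to PriorPurchase:
  P1: BrandLoyalty <- StoreType <- Seasonality -> PriorPurchase
  P2: BrandLoyalty <- StoreType -> AdSpend -> PriorPurchase
  P3: BrandLoyalty <- EmailOpen -> PriorPurchase
The empty set is not sufficient: P1 (BrandLoyalty <- StoreType <- Seasonality -> PriorPurchase) has no collider blocking it and no conditioned non-collider, so it is open.
Try {EmailOpen, StoreType}:
  P1: blocked at chain node StoreType ∈ conditioning set.
  P2: blocked at fork node StoreType ∈ conditioning set.
  P3: blocked at fork node EmailOpen ∈ conditioning set.
{EmailOpen, StoreType} contains no descendant of BrandLoyalty and blocks every backdoor path.
Every element of {EmailOpen, StoreType} is needed (dropping EmailOpen leaves P3 open; dropping StoreType leaves P1 open), so no proper subset is valid.
Among all size-2 subsets of the eligible variables, only {EmailOpen, StoreType} blocks every backdoor path, so it is the unique smallest valid adjustment set.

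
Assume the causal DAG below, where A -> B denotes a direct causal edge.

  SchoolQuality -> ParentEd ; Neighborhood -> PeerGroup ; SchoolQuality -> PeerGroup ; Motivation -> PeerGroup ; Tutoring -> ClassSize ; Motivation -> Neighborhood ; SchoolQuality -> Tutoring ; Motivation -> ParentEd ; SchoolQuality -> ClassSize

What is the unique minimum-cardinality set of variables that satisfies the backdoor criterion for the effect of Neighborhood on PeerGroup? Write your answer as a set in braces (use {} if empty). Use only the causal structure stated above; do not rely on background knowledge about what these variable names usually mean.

{Motivation}

Variables eligible for adjustment (non-descendants of Neighborhood, excluding Neighborhood and PeerGroup): {ClassSize, Motivation, ParentEd, SchoolQuality, Tutoring}.
Backdoor paths from Neighborhood to PeerGroup:
  P1: Neighborhood <- Motivation -> ParentEd <- SchoolQuality -> PeerGroup
  P2: Neighborhood <- Motivation -> PeerGroup
The empty set is not sufficient: P2 (Neighborhood <- Motivation -> PeerGroup) has no collider blocking it and no conditioned non-collider, so it is open.
Try {Motivation}:
  P1: blocked at fork node Motivation ∈ conditioning set.
  P2: blocked at fork node Motivation ∈ conditioning set.
{Motivation} contains no descendant of Neighborhood and blocks every backdoor path.
No other singleton works — e.g. {SchoolQuality} leaves P2 open — so {Motivation} is the unique smallest valid adjustment set.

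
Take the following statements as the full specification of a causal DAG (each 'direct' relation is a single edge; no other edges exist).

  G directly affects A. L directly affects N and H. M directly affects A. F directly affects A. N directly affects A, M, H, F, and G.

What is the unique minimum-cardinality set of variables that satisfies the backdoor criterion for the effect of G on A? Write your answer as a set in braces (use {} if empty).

{N}

Variables eligible for adjustment (non-descendants of G, excluding G and A): {F, H, L, M, N}.
Backdoor paths from G to A:
  P1: G <- N -> M -> A
  P2: G <- N -> F -> A
  P3: G <- N -> A
The empty set is not sufficient: P1 (G <- N -> M -> A) has no collider blocking it and no conditioned non-collider, so it is open.
Try {N}:
  P1: blocked at fork node N ∈ conditioning set.
  P2: blocked at fork node N ∈ conditioning set.
  P3: blocked at fork node N ∈ conditioning set.
{N} contains no descendant of G and blocks every backdoor path.
No other singleton works — e.g. {L} leaves P1 open — so {N} is the unique smallest valid adjustment set.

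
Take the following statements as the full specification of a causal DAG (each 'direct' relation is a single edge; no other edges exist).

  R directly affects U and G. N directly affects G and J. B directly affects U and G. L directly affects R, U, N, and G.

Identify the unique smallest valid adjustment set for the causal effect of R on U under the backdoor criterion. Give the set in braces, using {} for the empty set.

{L}

Variables eligible for adjustment (non-descendants of R, excluding R and U): {B, J, L, N}.
Backdoor paths from R to U:
  P1: R <- L -> U
  P2: R <- L -> N -> G <- B -> U
  P3: R <- L -> G <- B -> U
The empty set is not sufficient: P1 (R <- L -> U) has no collider blocking it and no conditioned non-collider, so it is open.
Try {L}:
  P1: blocked at fork node L ∈ conditioning set.
  P2: blocked at fork node L ∈ conditioning set.
  P3: blocked at fork node L ∈ conditioning set.
{L} contains no descendant of R and blocks every backdoor path.
No other singleton works — e.g. {B} leaves P1 open — so {L} is the unique smallest valid adjustment set.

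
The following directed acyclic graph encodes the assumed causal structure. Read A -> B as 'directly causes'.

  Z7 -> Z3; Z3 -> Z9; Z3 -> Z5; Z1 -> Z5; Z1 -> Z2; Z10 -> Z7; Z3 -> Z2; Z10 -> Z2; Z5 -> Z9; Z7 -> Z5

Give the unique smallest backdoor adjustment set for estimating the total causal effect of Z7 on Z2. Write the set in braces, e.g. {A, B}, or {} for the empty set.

Variables eligible for adjustment (non-descendants of Z7, excluding Z7 and Z2): {Z1, Z10}.
Backdoor paths from Z7 to Z2:
  P1: Z7 <- Z10 -> Z2
The empty set is not sufficient: P1 (Z7 <- Z10 -> Z2) has no collider blocking it and no conditioned non-collider, so it is open.
Try {Z10}:
  P1: blocked at fork node Z10 ∈ conditioning set.
{Z10} contains no descendant of Z7 and blocks every backdoor path.
No other singleton works — e.g. {Z1} leaves P1 open — so {Z10} is the unique smallest valid adjustment set.

{Z10}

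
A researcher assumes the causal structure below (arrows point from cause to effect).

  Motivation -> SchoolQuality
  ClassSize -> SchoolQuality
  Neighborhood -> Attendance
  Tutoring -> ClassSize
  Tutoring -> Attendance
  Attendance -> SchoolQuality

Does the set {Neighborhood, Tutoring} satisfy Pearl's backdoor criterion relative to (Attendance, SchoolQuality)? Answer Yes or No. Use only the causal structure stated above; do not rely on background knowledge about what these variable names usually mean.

Yes

Backdoor paths from Attendance to SchoolQuality (paths whose first edge points into Attendance):
  P1: Attendance <- Tutoring -> ClassSize -> SchoolQuality
Condition 1 (no descendant of Attendance in the set): holds — descendants of Attendance are {SchoolQuality}; none are in {Neighborhood, Tutoring}.
Condition 2 (every backdoor path blocked by {Neighborhood, Tutoring}):
  P1: blocked at fork node Tutoring ∈ conditioning set.
{Neighborhood, Tutoring} satisfies the backdoor criterion.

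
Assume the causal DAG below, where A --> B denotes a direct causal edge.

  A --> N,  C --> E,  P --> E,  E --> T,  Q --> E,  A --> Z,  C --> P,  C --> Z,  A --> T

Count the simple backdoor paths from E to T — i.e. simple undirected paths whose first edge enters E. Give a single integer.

2

A backdoor path from E to T is any simple undirected path whose first edge points into E (i.e. leaves E via a parent).
Parents of E: {C, P, Q}.
Enumerating:
  P1: E <- C -> Z <- A -> T
  P2: E <- P <- C -> Z <- A -> T
That exhausts the simple backdoor paths. Count: 2.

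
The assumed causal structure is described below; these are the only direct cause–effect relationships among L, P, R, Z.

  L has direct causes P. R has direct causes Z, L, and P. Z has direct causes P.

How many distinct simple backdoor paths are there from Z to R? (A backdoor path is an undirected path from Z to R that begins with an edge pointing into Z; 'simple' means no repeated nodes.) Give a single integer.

2

A backdoor path from Z to R is any simple undirected path whose first edge points into Z (i.e. leaves Z via a parent).
Parents of Z: {P}.
Enumerating:
  P1: Z <- P -> L -> R
  P2: Z <- P -> R
That exhausts the simple backdoor paths. Count: 2.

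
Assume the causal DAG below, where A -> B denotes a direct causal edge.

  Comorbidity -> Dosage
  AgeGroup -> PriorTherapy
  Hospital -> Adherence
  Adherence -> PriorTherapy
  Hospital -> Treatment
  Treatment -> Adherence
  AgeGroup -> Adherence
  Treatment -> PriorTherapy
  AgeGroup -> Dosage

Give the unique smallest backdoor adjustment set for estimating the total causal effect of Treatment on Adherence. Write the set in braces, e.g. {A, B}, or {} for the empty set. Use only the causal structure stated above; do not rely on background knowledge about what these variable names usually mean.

{Hospital}

Variables eligible for adjustment (non-descendants of Treatment, excluding Treatment and Adherence): {AgeGroup, Comorbidity, Dosage, Hospital}.
Backdoor paths from Treatment to Adherence:
  P1: Treatment <- Hospital -> Adherence
The empty set is not sufficient: P1 (Treatment <- Hospital -> Adherence) has no collider blocking it and no conditioned non-collider, so it is open.
Try {Hospital}:
  P1: blocked at fork node Hospital ∈ conditioning set.
{Hospital} contains no descendant of Treatment and blocks every backdoor path.
No other singleton works — e.g. {Comorbidity} leaves P1 open — so {Hospital} is the unique smallest valid adjustment set.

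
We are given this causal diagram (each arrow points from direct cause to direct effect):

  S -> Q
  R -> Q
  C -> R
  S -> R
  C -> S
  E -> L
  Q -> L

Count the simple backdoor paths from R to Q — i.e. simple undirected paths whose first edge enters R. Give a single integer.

2

A backdoor path from R to Q is any simple undirected path whose first edge points into R (i.e. leaves R via a parent).
Parents of R: {C, S}.
Enumerating:
  P1: R <- C -> S -> Q
  P2: R <- S -> Q
That exhausts the simple backdoor paths. Count: 2.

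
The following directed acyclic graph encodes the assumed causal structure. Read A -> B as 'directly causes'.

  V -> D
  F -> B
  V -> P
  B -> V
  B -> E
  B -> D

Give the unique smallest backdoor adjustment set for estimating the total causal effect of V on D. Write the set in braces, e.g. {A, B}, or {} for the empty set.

Variables eligible for adjustment (non-descendants of V, excluding V and D): {B, E, F}.
Backdoor paths from V to D:
  P1: V <- B -> D
The empty set is not sufficient: P1 (V <- B -> D) has no collider blocking it and no conditioned non-collider, so it is open.
Try {B}:
  P1: blocked at fork node B ∈ conditioning set.
{B} contains no descendant of V and blocks every backdoor path.
No other singleton works — e.g. {F} leaves P1 open — so {B} is the unique smallest valid adjustment set.

{B}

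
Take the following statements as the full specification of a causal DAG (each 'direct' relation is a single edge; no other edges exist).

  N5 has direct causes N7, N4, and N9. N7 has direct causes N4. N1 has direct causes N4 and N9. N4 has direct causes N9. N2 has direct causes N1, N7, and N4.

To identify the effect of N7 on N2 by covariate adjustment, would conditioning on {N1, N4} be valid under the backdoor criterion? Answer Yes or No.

Backdoor paths from N7 to N2 (paths whose first edge points into N7):
  P1: N7 <- N4 <- N9 -> N1 -> N2
  P2: N7 <- N4 -> N1 -> N2
  P3: N7 <- N4 -> N5 <- N9 -> N1 -> N2
  P4: N7 <- N4 -> N2
Condition 1 (no descendant of N7 in the set): holds — descendants of N7 are {N2, N5}; none are in {N1, N4}.
Condition 2 (every backdoor path blocked by {N1, N4}):
  P1: blocked at chain node N4 ∈ conditioning set.
  P2: blocked at fork node N4 ∈ conditioning set.
  P3: blocked at fork node N4 ∈ conditioning set.
  P4: blocked at fork node N4 ∈ conditioning set.
{N1, N4} satisfies the backdoor criterion.

Yes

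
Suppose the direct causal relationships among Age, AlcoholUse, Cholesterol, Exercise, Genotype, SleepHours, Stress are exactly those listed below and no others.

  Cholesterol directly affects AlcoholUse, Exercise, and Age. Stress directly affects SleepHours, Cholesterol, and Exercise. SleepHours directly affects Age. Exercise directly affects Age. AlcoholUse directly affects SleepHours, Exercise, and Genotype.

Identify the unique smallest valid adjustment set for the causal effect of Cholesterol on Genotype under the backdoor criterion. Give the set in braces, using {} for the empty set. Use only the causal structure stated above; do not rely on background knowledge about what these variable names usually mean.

{}

Variables eligible for adjustment (non-descendants of Cholesterol, excluding Cholesterol and Genotype): {Stress}.
Backdoor paths from Cholesterol to Genotype:
  P1: Cholesterol <- Stress -> Exercise <- AlcoholUse -> Genotype
  P2: Cholesterol <- Stress -> Exercise -> Age <- SleepHours <- AlcoholUse -> Genotype
  P3: Cholesterol <- Stress -> SleepHours <- AlcoholUse -> Genotype
  P4: Cholesterol <- Stress -> SleepHours -> Age <- Exercise <- AlcoholUse -> Genotype
Each backdoor path contains an unconditioned collider, so every path is already blocked with the empty conditioning set:
  P1: blocked at collider Exercise (neither it nor any descendant is in the conditioning set).
  P2: blocked at collider Age (neither it nor any descendant is in the conditioning set).
  P3: blocked at collider SleepHours (neither it nor any descendant is in the conditioning set).
  P4: blocked at collider Age (neither it nor any descendant is in the conditioning set).
The empty set is therefore the unique smallest valid set.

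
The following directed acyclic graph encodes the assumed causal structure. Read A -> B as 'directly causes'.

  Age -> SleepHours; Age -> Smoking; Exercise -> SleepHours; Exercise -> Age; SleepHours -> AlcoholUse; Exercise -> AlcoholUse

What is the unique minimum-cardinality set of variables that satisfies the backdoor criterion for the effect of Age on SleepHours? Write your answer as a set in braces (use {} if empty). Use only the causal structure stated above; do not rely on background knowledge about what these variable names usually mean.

Variables eligible for adjustment (non-descendants of Age, excluding Age and SleepHours): {Exercise}.
Backdoor paths from Age to SleepHours:
  P1: Age <- Exercise -> SleepHours
  P2: Age <- Exercise -> AlcoholUse <- SleepHours
The empty set is not sufficient: P1 (Age <- Exercise -> SleepHours) has no collider blocking it and no conditioned non-collider, so it is open.
Try {Exercise}:
  P1: blocked at fork node Exercise ∈ conditioning set.
  P2: blocked at fork node Exercise ∈ conditioning set.
{Exercise} contains no descendant of Age and blocks every backdoor path.
{Exercise} is the unique smallest valid adjustment set.

{Exercise}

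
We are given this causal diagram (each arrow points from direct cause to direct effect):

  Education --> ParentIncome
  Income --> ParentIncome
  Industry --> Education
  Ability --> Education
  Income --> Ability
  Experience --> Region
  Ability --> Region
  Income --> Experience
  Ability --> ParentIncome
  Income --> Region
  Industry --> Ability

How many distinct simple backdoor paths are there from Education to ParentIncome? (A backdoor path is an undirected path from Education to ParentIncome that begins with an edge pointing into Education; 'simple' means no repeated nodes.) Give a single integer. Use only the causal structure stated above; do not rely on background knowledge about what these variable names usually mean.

8

A backdoor path from Education to ParentIncome is any simple undirected path whose first edge points into Education (i.e. leaves Education via a parent).
Parents of Education: {Ability, Industry}.
Enumerating:
  P1: Education <- Industry -> Ability <- Income -> ParentIncome
  P2: Education <- Industry -> Ability -> Region <- Income -> ParentIncome
  P3: Education <- Industry -> Ability -> Region <- Experience <- Income -> ParentIncome
  P4: Education <- Industry -> Ability -> ParentIncome
  P5: Education <- Ability <- Income -> ParentIncome
  P6: Education <- Ability -> Region <- Income -> ParentIncome
  P7: Education <- Ability -> Region <- Experience <- Income -> ParentIncome
  P8: Education <- Ability -> ParentIncome
That exhausts the simple backdoor paths. Count: 8.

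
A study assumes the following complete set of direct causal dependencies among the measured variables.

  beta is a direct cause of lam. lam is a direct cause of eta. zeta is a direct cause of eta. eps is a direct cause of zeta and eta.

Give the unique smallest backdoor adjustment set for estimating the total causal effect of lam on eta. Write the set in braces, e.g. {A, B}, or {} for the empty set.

{}

Variables eligible for adjustment (non-descendants of lam, excluding lam and eta): {beta, eps, zeta}.
Backdoor paths from lam to eta:
  (none)
With no backdoor paths the empty set already satisfies the criterion, and it is trivially minimal.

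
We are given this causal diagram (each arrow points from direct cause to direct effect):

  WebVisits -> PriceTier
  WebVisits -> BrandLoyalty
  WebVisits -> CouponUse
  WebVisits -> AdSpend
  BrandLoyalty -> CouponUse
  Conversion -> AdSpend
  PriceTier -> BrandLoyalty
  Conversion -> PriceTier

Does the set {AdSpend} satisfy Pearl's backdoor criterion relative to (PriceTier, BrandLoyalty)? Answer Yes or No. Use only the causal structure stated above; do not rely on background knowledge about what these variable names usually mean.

Backdoor paths from PriceTier to BrandLoyalty (paths whose first edge points into PriceTier):
  P1: PriceTier <- WebVisits -> BrandLoyalty
  P2: PriceTier <- WebVisits -> CouponUse <- BrandLoyalty
  P3: PriceTier <- Conversion -> AdSpend <- WebVisits -> BrandLoyalty
  P4: PriceTier <- Conversion -> AdSpend <- WebVisits -> CouponUse <- BrandLoyalty
Condition 1 (no descendant of PriceTier in the set): holds — descendants of PriceTier are {BrandLoyalty, CouponUse}; none are in {AdSpend}.
Condition 2 (every backdoor path blocked by {AdSpend}):
  P1: open — no interior node is in the conditioning set.
  P2: blocked at collider CouponUse (neither it nor any descendant is in the conditioning set).
  P3: open — collider(s) AdSpend are conditioned on (or have a conditioned descendant) and no non-collider on the path is in the set.
  P4: blocked at collider CouponUse (neither it nor any descendant is in the conditioning set).
{AdSpend} does not satisfy the backdoor criterion.

No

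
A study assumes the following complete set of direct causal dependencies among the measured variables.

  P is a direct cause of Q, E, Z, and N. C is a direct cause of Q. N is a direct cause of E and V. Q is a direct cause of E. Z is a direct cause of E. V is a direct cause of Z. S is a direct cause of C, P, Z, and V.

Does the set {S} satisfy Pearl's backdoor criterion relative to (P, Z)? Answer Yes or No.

Yes

Backdoor paths from P to Z (paths whose first edge points into P):
  P1: P <- S -> C -> Q -> E <- N -> V -> Z
  P2: P <- S -> C -> Q -> E <- Z
  P3: P <- S -> V <- N -> E <- Z
  P4: P <- S -> V -> Z
  P5: P <- S -> Z
Condition 1 (no descendant of P in the set): holds — descendants of P are {E, N, Q, V, Z}; none are in {S}.
Condition 2 (every backdoor path blocked by {S}):
  P1: blocked at fork node S ∈ conditioning set.
  P2: blocked at fork node S ∈ conditioning set.
  P3: blocked at fork node S ∈ conditioning set.
  P4: blocked at fork node S ∈ conditioning set.
  P5: blocked at fork node S ∈ conditioning set.
{S} satisfies the backdoor criterion.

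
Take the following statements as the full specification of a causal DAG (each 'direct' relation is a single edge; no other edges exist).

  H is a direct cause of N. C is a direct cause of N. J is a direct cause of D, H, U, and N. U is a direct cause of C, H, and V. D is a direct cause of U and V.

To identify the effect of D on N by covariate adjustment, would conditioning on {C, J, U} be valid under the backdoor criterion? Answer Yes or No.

No

Backdoor paths from D to N (paths whose first edge points into D):
  P1: D <- J -> U -> H -> N
  P2: D <- J -> U -> C -> N
  P3: D <- J -> H <- U -> C -> N
  P4: D <- J -> H -> N
  P5: D <- J -> N
Condition 1 (no descendant of D in the set): FAILS — C and U are descendants of D.
Condition 2 (every backdoor path blocked by {C, J, U}):
  P1: blocked at fork node J ∈ conditioning set.
  P2: blocked at fork node J ∈ conditioning set.
  P3: blocked at fork node J ∈ conditioning set.
  P4: blocked at fork node J ∈ conditioning set.
  P5: blocked at fork node J ∈ conditioning set.
{C, J, U} does not satisfy the backdoor criterion.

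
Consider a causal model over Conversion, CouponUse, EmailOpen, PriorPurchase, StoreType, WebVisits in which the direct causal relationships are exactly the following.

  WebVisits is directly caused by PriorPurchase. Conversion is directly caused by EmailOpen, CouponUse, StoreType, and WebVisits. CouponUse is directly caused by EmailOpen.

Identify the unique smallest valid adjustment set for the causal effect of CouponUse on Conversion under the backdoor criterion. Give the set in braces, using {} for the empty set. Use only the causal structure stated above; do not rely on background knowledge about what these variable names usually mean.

Variables eligible for adjustment (non-descendants of CouponUse, excluding CouponUse and Conversion): {EmailOpen, PriorPurchase, StoreType, WebVisits}.
Backdoor paths from CouponUse to Conversion:
  P1: CouponUse <- EmailOpen -> Conversion
The empty set is not sufficient: P1 (CouponUse <- EmailOpen -> Conversion) has no collider blocking it and no conditioned non-collider, so it is open.
Try {EmailOpen}:
  P1: blocked at fork node EmailOpen ∈ conditioning set.
{EmailOpen} contains no descendant of CouponUse and blocks every backdoor path.
No other singleton works — e.g. {PriorPurchase} leaves P1 open — so {EmailOpen} is the unique smallest valid adjustment set.

{EmailOpen}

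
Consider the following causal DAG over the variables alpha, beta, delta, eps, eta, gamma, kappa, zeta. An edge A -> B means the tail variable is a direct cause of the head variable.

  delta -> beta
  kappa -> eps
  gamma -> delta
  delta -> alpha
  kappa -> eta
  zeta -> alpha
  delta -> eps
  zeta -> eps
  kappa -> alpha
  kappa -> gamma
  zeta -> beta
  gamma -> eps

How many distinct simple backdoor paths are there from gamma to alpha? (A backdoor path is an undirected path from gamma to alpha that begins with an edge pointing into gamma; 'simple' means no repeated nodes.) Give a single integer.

A backdoor path from gamma to alpha is any simple undirected path whose first edge points into gamma (i.e. leaves gamma via a parent).
Parents of gamma: {kappa}.
Enumerating:
  P1: gamma <- kappa -> alpha
  P2: gamma <- kappa -> eps <- zeta -> alpha
  P3: gamma <- kappa -> eps <- zeta -> beta <- delta -> alpha
  P4: gamma <- kappa -> eps <- delta -> alpha
  P5: gamma <- kappa -> eps <- delta -> beta <- zeta -> alpha
That exhausts the simple backdoor paths. Count: 5.

5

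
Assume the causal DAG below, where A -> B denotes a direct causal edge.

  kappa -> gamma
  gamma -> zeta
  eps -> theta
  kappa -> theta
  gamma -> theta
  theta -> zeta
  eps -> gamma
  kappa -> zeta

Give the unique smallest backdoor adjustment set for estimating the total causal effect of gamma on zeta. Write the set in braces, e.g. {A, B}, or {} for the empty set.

{eps, kappa}

Variables eligible for adjustment (non-descendants of gamma, excluding gamma and zeta): {eps, kappa}.
Backdoor paths from gamma to zeta:
  P1: gamma <- kappa -> theta -> zeta
  P2: gamma <- kappa -> zeta
  P3: gamma <- eps -> theta <- kappa -> zeta
  P4: gamma <- eps -> theta -> zeta
The empty set is not sufficient: P1 (gamma <- kappa -> theta -> zeta) has no collider blocking it and no conditioned non-collider, so it is open.
Try {eps, kappa}:
  P1: blocked at fork node kappa ∈ conditioning set.
  P2: blocked at fork node kappa ∈ conditioning set.
  P3: blocked at fork node eps ∈ conditioning set.
  P4: blocked at fork node eps ∈ conditioning set.
{eps, kappa} contains no descendant of gamma and blocks every backdoor path.
Every element of {eps, kappa} is needed (dropping eps leaves P4 open; dropping kappa leaves P1 open), so no proper subset is valid.
Among all size-2 subsets of the eligible variables, only {eps, kappa} blocks every backdoor path, so it is the unique smallest valid adjustment set.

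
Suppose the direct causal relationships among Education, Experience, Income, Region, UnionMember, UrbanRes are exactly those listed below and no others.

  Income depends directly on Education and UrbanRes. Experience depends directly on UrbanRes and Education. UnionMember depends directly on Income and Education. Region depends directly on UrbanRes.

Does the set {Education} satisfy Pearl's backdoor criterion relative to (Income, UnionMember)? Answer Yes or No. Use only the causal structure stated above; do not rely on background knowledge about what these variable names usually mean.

Backdoor paths from Income to UnionMember (paths whose first edge points into Income):
  P1: Income <- UrbanRes -> Experience <- Education -> UnionMember
  P2: Income <- Education -> UnionMember
Condition 1 (no descendant of Income in the set): holds — descendants of Income are {UnionMember}; none are in {Education}.
Condition 2 (every backdoor path blocked by {Education}):
  P1: blocked at collider Experience (neither it nor any descendant is in the conditioning set).
  P2: blocked at fork node Education ∈ conditioning set.
{Education} satisfies the backdoor criterion.

Yes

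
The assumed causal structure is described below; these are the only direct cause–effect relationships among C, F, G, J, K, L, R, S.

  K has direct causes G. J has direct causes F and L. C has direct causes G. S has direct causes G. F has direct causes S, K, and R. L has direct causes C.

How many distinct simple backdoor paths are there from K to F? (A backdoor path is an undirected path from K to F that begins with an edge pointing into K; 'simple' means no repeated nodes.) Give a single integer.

2

A backdoor path from K to F is any simple undirected path whose first edge points into K (i.e. leaves K via a parent).
Parents of K: {G}.
Enumerating:
  P1: K <- G -> C -> L -> J <- F
  P2: K <- G -> S -> F
That exhausts the simple backdoor paths. Count: 2.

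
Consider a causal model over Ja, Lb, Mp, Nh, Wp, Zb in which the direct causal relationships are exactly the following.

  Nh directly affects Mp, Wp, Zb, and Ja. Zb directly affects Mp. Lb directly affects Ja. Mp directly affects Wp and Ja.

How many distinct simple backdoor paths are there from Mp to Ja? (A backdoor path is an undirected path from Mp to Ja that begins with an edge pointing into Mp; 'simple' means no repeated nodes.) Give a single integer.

A backdoor path from Mp to Ja is any simple undirected path whose first edge points into Mp (i.e. leaves Mp via a parent).
Parents of Mp: {Nh, Zb}.
Enumerating:
  P1: Mp <- Nh -> Ja
  P2: Mp <- Zb <- Nh -> Ja
That exhausts the simple backdoor paths. Count: 2.

2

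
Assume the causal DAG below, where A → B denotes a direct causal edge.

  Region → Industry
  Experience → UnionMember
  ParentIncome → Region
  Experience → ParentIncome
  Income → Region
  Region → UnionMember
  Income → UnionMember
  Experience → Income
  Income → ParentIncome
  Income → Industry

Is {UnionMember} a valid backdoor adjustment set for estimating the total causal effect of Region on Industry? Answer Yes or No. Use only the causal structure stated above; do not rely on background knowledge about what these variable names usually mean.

Backdoor paths from Region to Industry (paths whose first edge points into Region):
  P1: Region <- Income -> Industry
  P2: Region <- ParentIncome <- Experience -> Income -> Industry
  P3: Region <- ParentIncome <- Experience -> UnionMember <- Income -> Industry
  P4: Region <- ParentIncome <- Income -> Industry
Condition 1 (no descendant of Region in the set): FAILS — UnionMember is a descendant of Region.
Condition 2 (every backdoor path blocked by {UnionMember}):
  P1: open — no interior node is in the conditioning set.
  P2: open — no interior node is in the conditioning set.
  P3: open — collider(s) UnionMember are conditioned on (or have a conditioned descendant) and no non-collider on the path is in the set.
  P4: open — no interior node is in the conditioning set.
{UnionMember} does not satisfy the backdoor criterion.

No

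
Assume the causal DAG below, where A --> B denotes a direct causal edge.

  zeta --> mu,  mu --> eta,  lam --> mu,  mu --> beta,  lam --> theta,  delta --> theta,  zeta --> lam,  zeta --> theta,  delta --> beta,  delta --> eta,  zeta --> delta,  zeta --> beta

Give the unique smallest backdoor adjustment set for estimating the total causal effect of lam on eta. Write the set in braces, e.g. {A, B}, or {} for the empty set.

{zeta}

Variables eligible for adjustment (non-descendants of lam, excluding lam and eta): {delta, zeta}.
Backdoor paths from lam to eta:
  P1: lam <- zeta -> delta -> beta <- mu -> eta
  P2: lam <- zeta -> delta -> eta
  P3: lam <- zeta -> mu -> beta <- delta -> eta
  P4: lam <- zeta -> mu -> eta
  P5: lam <- zeta -> theta <- delta -> beta <- mu -> eta
  P6: lam <- zeta -> theta <- delta -> eta
  P7: lam <- zeta -> beta <- delta -> eta
  P8: lam <- zeta -> beta <- mu -> eta
The empty set is not sufficient: P2 (lam <- zeta -> delta -> eta) has no collider blocking it and no conditioned non-collider, so it is open.
Try {zeta}:
  P1: blocked at fork node zeta ∈ conditioning set.
  P2: blocked at fork node zeta ∈ conditioning set.
  P3: blocked at fork node zeta ∈ conditioning set.
  P4: blocked at fork node zeta ∈ conditioning set.
  P5: blocked at fork node zeta ∈ conditioning set.
  P6: blocked at fork node zeta ∈ conditioning set.
  P7: blocked at fork node zeta ∈ conditioning set.
  P8: blocked at fork node zeta ∈ conditioning set.
{zeta} contains no descendant of lam and blocks every backdoor path.
No other singleton works — e.g. {delta} leaves P4 open — so {zeta} is the unique smallest valid adjustment set.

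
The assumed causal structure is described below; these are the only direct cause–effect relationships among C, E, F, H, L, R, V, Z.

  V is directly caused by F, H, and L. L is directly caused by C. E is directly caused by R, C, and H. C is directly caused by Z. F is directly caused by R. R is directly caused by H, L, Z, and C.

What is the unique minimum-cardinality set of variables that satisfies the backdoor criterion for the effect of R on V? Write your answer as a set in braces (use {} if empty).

Variables eligible for adjustment (non-descendants of R, excluding R and V): {C, H, L, Z}.
Backdoor paths from R to V:
  P1: R <- H -> V
  P2: R <- H -> E <- C -> L -> V
  P3: R <- Z -> C -> L -> V
  P4: R <- Z -> C -> E <- H -> V
  P5: R <- C -> L -> V
  P6: R <- C -> E <- H -> V
  P7: R <- L <- C -> E <- H -> V
  P8: R <- L -> V
The empty set is not sufficient: P1 (R <- H -> V) has no collider blocking it and no conditioned non-collider, so it is open.
Try {H, L}:
  P1: blocked at fork node H ∈ conditioning set.
  P2: blocked at fork node H ∈ conditioning set.
  P3: blocked at chain node L ∈ conditioning set.
  P4: blocked at collider E (neither it nor any descendant is in the conditioning set).
  P5: blocked at chain node L ∈ conditioning set.
  P6: blocked at collider E (neither it nor any descendant is in the conditioning set).
  P7: blocked at chain node L ∈ conditioning set.
  P8: blocked at fork node L ∈ conditioning set.
{H, L} contains no descendant of R and blocks every backdoor path.
Every element of {H, L} is needed (dropping H leaves P1 open; dropping L leaves P3 open), so no proper subset is valid.
Among all size-2 subsets of the eligible variables, only {H, L} blocks every backdoor path, so it is the unique smallest valid adjustment set.

{H, L}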